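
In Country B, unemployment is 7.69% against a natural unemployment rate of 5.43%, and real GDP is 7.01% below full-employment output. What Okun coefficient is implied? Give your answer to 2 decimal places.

β ≈ 3.10

Okun's law: output gap = -β × (u - u*).
-7.01 = -β × (7.69 - 5.43) = -β × 2.26, so β = 7.01/2.26 = 3.10.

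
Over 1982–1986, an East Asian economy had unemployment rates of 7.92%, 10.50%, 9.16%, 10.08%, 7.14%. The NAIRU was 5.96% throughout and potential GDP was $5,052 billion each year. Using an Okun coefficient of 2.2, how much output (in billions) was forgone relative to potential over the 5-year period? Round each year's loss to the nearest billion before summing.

$1,668 billion

Year 1982: gap = -2.2 × (7.92 - 5.96) = -4.312%, loss ≈ 5052 × 4.312/100 ≈ 218.
Year 1983: gap = -2.2 × (10.5 - 5.96) = -9.988%, loss ≈ 5052 × 9.988/100 ≈ 505.
Year 1984: gap = -2.2 × (9.16 - 5.96) = -7.04%, loss ≈ 5052 × 7.04/100 ≈ 356.
Year 1985: gap = -2.2 × (10.08 - 5.96) = -9.064%, loss ≈ 5052 × 9.064/100 ≈ 458.
Year 1986: gap = -2.2 × (7.14 - 5.96) = -2.596%, loss ≈ 5052 × 2.596/100 ≈ 131.
Total lost output = 218 + 505 + 356 + 458 + 131 = 1668 billion.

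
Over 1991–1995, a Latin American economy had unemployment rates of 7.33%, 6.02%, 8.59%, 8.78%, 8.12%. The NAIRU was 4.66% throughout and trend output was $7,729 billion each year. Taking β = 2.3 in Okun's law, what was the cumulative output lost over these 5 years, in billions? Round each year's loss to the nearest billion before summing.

Year 1991: gap = -2.3 × (7.33 - 4.66) = -6.141%, loss ≈ 7729 × 6.141/100 ≈ 475.
Year 1992: gap = -2.3 × (6.02 - 4.66) = -3.128%, loss ≈ 7729 × 3.128/100 ≈ 242.
Year 1993: gap = -2.3 × (8.59 - 4.66) = -9.039%, loss ≈ 7729 × 9.039/100 ≈ 699.
Year 1994: gap = -2.3 × (8.78 - 4.66) = -9.476%, loss ≈ 7729 × 9.476/100 ≈ 732.
Year 1995: gap = -2.3 × (8.12 - 4.66) = -7.958%, loss ≈ 7729 × 7.958/100 ≈ 615.
Total lost output = 475 + 242 + 699 + 732 + 615 = 2763 billion.

$2,763 billion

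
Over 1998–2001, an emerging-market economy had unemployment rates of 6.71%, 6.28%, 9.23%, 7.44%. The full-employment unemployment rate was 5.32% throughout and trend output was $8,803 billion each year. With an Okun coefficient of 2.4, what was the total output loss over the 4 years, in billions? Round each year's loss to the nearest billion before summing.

Year 1998: gap = -2.4 × (6.71 - 5.32) = -3.336%, loss ≈ 8803 × 3.336/100 ≈ 294.
Year 1999: gap = -2.4 × (6.28 - 5.32) = -2.304%, loss ≈ 8803 × 2.304/100 ≈ 203.
Year 2000: gap = -2.4 × (9.23 - 5.32) = -9.384%, loss ≈ 8803 × 9.384/100 ≈ 826.
Year 2001: gap = -2.4 × (7.44 - 5.32) = -5.088%, loss ≈ 8803 × 5.088/100 ≈ 448.
Total lost output = 294 + 203 + 826 + 448 = 1771 billion.

$1,771 billion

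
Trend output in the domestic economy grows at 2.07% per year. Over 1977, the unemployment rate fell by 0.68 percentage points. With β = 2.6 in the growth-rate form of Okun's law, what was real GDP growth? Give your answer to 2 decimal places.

Growth-rate Okun's law: g_Y = g_Y* - β × Δu.
g_Y = 2.07 - 2.6 × (-0.68) = 2.07 + 1.768 = 3.838%, i.e. 3.84% to 2 d.p.

3.84%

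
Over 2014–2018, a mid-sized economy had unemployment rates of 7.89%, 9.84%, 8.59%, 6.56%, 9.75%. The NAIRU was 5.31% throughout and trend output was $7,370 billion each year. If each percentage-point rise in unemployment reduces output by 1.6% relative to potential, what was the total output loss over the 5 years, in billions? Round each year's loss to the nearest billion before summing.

$1,896 billion

Year 2014: gap = -1.6 × (7.89 - 5.31) = -4.128%, loss ≈ 7370 × 4.128/100 ≈ 304.
Year 2015: gap = -1.6 × (9.84 - 5.31) = -7.248%, loss ≈ 7370 × 7.248/100 ≈ 534.
Year 2016: gap = -1.6 × (8.59 - 5.31) = -5.248%, loss ≈ 7370 × 5.248/100 ≈ 387.
Year 2017: gap = -1.6 × (6.56 - 5.31) = -2%, loss ≈ 7370 × 2/100 ≈ 147.
Year 2018: gap = -1.6 × (9.75 - 5.31) = -7.104%, loss ≈ 7370 × 7.104/100 ≈ 524.
Total lost output = 304 + 534 + 387 + 147 + 524 = 1896 billion.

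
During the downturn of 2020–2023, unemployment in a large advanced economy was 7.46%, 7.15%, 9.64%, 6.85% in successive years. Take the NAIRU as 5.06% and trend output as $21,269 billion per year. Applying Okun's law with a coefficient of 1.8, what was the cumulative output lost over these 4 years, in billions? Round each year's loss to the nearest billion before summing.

Year 2020: gap = -1.8 × (7.46 - 5.06) = -4.32%, loss ≈ 21269 × 4.32/100 ≈ 919.
Year 2021: gap = -1.8 × (7.15 - 5.06) = -3.762%, loss ≈ 21269 × 3.762/100 ≈ 800.
Year 2022: gap = -1.8 × (9.64 - 5.06) = -8.244%, loss ≈ 21269 × 8.244/100 ≈ 1753.
Year 2023: gap = -1.8 × (6.85 - 5.06) = -3.222%, loss ≈ 21269 × 3.222/100 ≈ 685.
Total lost output = 919 + 800 + 1753 + 685 = 4157 billion.

$4,157 billion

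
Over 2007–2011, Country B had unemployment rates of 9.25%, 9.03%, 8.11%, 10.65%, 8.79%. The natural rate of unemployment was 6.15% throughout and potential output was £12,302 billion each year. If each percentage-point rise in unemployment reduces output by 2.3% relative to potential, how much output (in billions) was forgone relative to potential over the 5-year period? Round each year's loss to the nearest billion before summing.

Year 2007: gap = -2.3 × (9.25 - 6.15) = -7.13%, loss ≈ 12302 × 7.13/100 ≈ 877.
Year 2008: gap = -2.3 × (9.03 - 6.15) = -6.624%, loss ≈ 12302 × 6.624/100 ≈ 815.
Year 2009: gap = -2.3 × (8.11 - 6.15) = -4.508%, loss ≈ 12302 × 4.508/100 ≈ 555.
Year 2010: gap = -2.3 × (10.65 - 6.15) = -10.35%, loss ≈ 12302 × 10.35/100 ≈ 1273.
Year 2011: gap = -2.3 × (8.79 - 6.15) = -6.072%, loss ≈ 12302 × 6.072/100 ≈ 747.
Total lost output = 877 + 815 + 555 + 1273 + 747 = 4267 billion.

£4,267 billion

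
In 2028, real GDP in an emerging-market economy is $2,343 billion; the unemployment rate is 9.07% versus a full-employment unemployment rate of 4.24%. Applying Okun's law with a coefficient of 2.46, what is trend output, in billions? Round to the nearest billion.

Unemployment gap = 9.07 - 4.24 = 4.83 points, so output gap = -2.46 × 4.83 = -11.8818%.
Since Y = Y* × (1 + gap/100), Y* = 2343/0.881182 ≈ 2659 billion.

$2,659 billion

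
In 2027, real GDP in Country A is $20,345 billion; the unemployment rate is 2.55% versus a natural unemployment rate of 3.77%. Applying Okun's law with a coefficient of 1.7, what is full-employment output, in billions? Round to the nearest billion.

$19,932 billion

Unemployment gap = 2.55 - 3.77 = -1.22 points, so output gap = -1.7 × (-1.22) = 2.074%.
Since Y = Y* × (1 + gap/100), Y* = 20345/1.02074 ≈ 19932 billion.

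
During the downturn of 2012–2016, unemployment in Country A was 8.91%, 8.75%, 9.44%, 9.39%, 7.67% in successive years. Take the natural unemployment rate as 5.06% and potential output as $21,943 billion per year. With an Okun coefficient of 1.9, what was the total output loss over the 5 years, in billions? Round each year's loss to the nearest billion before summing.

Year 2012: gap = -1.9 × (8.91 - 5.06) = -7.315%, loss ≈ 21943 × 7.315/100 ≈ 1605.
Year 2013: gap = -1.9 × (8.75 - 5.06) = -7.011%, loss ≈ 21943 × 7.011/100 ≈ 1538.
Year 2014: gap = -1.9 × (9.44 - 5.06) = -8.322%, loss ≈ 21943 × 8.322/100 ≈ 1826.
Year 2015: gap = -1.9 × (9.39 - 5.06) = -8.227%, loss ≈ 21943 × 8.227/100 ≈ 1805.
Year 2016: gap = -1.9 × (7.67 - 5.06) = -4.959%, loss ≈ 21943 × 4.959/100 ≈ 1088.
Total lost output = 1605 + 1538 + 1826 + 1805 + 1088 = 7862 billion.

$7,862 billion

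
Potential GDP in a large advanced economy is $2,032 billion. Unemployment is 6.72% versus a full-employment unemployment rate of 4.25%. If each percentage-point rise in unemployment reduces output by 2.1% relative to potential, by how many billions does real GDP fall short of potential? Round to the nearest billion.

$105 billion

Output gap = -2.1 × (6.72 - 4.25) = -2.1 × 2.47 = -5.187%.
Actual GDP ≈ 2032 × 0.94813 ≈ 1927 billion, so the shortfall is 2032 - 1927 = 105 billion.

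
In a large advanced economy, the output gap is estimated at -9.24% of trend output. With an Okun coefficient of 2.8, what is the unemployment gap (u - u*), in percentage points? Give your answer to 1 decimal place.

Okun's law: output gap = -β × (u - u*), so u - u* = -(output gap)/β.
u - u* = -(-9.24)/2.8 = 3.3 percentage points.

3.3 percentage points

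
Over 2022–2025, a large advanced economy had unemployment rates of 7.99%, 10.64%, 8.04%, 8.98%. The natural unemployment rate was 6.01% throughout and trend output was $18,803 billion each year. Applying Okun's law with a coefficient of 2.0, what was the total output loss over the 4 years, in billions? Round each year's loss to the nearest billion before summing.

Year 2022: gap = -2.0 × (7.99 - 6.01) = -3.96%, loss ≈ 18803 × 3.96/100 ≈ 745.
Year 2023: gap = -2.0 × (10.64 - 6.01) = -9.26%, loss ≈ 18803 × 9.26/100 ≈ 1741.
Year 2024: gap = -2.0 × (8.04 - 6.01) = -4.06%, loss ≈ 18803 × 4.06/100 ≈ 763.
Year 2025: gap = -2.0 × (8.98 - 6.01) = -5.94%, loss ≈ 18803 × 5.94/100 ≈ 1117.
Total lost output = 745 + 1741 + 763 + 1117 = 4366 billion.

$4,366 billion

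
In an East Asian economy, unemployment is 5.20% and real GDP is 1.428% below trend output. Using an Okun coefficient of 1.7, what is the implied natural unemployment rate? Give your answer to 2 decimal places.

4.36%

From Okun's law, u - u* = -(output gap)/β = -(-1.428)/1.7 = 0.84 points.
So u* = 5.2 - 0.84 = 4.36%.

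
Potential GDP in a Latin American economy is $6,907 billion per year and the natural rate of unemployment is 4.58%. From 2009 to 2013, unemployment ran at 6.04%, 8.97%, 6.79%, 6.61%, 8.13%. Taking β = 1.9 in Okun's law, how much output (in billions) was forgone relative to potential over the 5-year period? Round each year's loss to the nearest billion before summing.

Year 2009: gap = -1.9 × (6.04 - 4.58) = -2.774%, loss ≈ 6907 × 2.774/100 ≈ 192.
Year 2010: gap = -1.9 × (8.97 - 4.58) = -8.341%, loss ≈ 6907 × 8.341/100 ≈ 576.
Year 2011: gap = -1.9 × (6.79 - 4.58) = -4.199%, loss ≈ 6907 × 4.199/100 ≈ 290.
Year 2012: gap = -1.9 × (6.61 - 4.58) = -3.857%, loss ≈ 6907 × 3.857/100 ≈ 266.
Year 2013: gap = -1.9 × (8.13 - 4.58) = -6.745%, loss ≈ 6907 × 6.745/100 ≈ 466.
Total lost output = 192 + 576 + 290 + 266 + 466 = 1790 billion.

$1,790 billion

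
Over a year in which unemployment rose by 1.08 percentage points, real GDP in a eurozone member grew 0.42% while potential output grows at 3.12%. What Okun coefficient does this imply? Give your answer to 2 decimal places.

β ≈ 2.50

Growth form: g_Y = g_Y* - β × Δu, so β = (g_Y* - g_Y)/Δu.
β = (3.12 - 0.42)/1.08 = 2.7/1.08 = 2.50.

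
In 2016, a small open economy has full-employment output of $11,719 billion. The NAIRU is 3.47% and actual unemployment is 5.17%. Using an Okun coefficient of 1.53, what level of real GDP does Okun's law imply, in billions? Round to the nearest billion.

$11,414 billion

Unemployment gap = 5.17 - 3.47 = 1.7 points, so the output gap is -1.53 × 1.7 = -2.601%.
Actual GDP = 11719 × (1 - 2.601/100) = 11719 × 0.97399 ≈ 11414 billion.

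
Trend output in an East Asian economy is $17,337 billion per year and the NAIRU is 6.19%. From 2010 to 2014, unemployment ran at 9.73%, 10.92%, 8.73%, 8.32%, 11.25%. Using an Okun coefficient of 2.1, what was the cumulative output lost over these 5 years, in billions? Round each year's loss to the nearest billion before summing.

Year 2010: gap = -2.1 × (9.73 - 6.19) = -7.434%, loss ≈ 17337 × 7.434/100 ≈ 1289.
Year 2011: gap = -2.1 × (10.92 - 6.19) = -9.933%, loss ≈ 17337 × 9.933/100 ≈ 1722.
Year 2012: gap = -2.1 × (8.73 - 6.19) = -5.334%, loss ≈ 17337 × 5.334/100 ≈ 925.
Year 2013: gap = -2.1 × (8.32 - 6.19) = -4.473%, loss ≈ 17337 × 4.473/100 ≈ 775.
Year 2014: gap = -2.1 × (11.25 - 6.19) = -10.626%, loss ≈ 17337 × 10.626/100 ≈ 1842.
Total lost output = 1289 + 1722 + 925 + 775 + 1842 = 6553 billion.

$6,553 billion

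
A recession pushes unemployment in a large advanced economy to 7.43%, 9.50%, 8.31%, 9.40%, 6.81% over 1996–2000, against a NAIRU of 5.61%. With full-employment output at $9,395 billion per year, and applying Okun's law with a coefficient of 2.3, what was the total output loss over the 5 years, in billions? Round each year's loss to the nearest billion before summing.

Year 1996: gap = -2.3 × (7.43 - 5.61) = -4.186%, loss ≈ 9395 × 4.186/100 ≈ 393.
Year 1997: gap = -2.3 × (9.5 - 5.61) = -8.947%, loss ≈ 9395 × 8.947/100 ≈ 841.
Year 1998: gap = -2.3 × (8.31 - 5.61) = -6.21%, loss ≈ 9395 × 6.21/100 ≈ 583.
Year 1999: gap = -2.3 × (9.4 - 5.61) = -8.717%, loss ≈ 9395 × 8.717/100 ≈ 819.
Year 2000: gap = -2.3 × (6.81 - 5.61) = -2.76%, loss ≈ 9395 × 2.76/100 ≈ 259.
Total lost output = 393 + 841 + 583 + 819 + 259 = 2895 billion.

$2,895 billion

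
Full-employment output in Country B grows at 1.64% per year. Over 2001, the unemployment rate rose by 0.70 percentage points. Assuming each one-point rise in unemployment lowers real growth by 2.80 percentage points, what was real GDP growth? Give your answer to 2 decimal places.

-0.32%

Growth-rate Okun's law: g_Y = g_Y* - β × Δu.
g_Y = 1.64 - 2.80 × (0.70) = 1.64 - 1.96 = -0.32%, i.e. -0.32% to 2 d.p.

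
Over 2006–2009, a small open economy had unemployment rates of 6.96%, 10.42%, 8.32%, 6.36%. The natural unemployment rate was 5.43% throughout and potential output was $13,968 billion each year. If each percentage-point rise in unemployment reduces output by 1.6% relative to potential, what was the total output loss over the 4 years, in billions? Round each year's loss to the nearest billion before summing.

Year 2006: gap = -1.6 × (6.96 - 5.43) = -2.448%, loss ≈ 13968 × 2.448/100 ≈ 342.
Year 2007: gap = -1.6 × (10.42 - 5.43) = -7.984%, loss ≈ 13968 × 7.984/100 ≈ 1115.
Year 2008: gap = -1.6 × (8.32 - 5.43) = -4.624%, loss ≈ 13968 × 4.624/100 ≈ 646.
Year 2009: gap = -1.6 × (6.36 - 5.43) = -1.488%, loss ≈ 13968 × 1.488/100 ≈ 208.
Total lost output = 342 + 1115 + 646 + 208 = 2311 billion.

$2,311 billion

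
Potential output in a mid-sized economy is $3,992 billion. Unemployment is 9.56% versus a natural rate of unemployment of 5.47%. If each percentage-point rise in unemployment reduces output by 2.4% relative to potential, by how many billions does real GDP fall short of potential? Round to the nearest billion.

$392 billion

Output gap = -2.4 × (9.56 - 5.47) = -2.4 × 4.09 = -9.816%.
Actual GDP ≈ 3992 × 0.90184 ≈ 3600 billion, so the shortfall is 3992 - 3600 = 392 billion.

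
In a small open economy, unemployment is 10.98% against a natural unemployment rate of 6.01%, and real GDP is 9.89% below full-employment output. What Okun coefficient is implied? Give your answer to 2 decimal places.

β ≈ 1.99

Okun's law: output gap = -β × (u - u*).
-9.89 = -β × (10.98 - 6.01) = -β × 4.97, so β = 9.89/4.97 = 1.99.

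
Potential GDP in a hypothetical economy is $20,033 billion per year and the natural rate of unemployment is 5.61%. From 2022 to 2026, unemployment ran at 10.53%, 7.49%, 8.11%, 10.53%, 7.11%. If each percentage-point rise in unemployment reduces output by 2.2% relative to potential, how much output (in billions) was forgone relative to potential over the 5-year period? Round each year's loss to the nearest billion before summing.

Year 2022: gap = -2.2 × (10.53 - 5.61) = -10.824%, loss ≈ 20033 × 10.824/100 ≈ 2168.
Year 2023: gap = -2.2 × (7.49 - 5.61) = -4.136%, loss ≈ 20033 × 4.136/100 ≈ 829.
Year 2024: gap = -2.2 × (8.11 - 5.61) = -5.5%, loss ≈ 20033 × 5.5/100 ≈ 1102.
Year 2025: gap = -2.2 × (10.53 - 5.61) = -10.824%, loss ≈ 20033 × 10.824/100 ≈ 2168.
Year 2026: gap = -2.2 × (7.11 - 5.61) = -3.3%, loss ≈ 20033 × 3.3/100 ≈ 661.
Total lost output = 2168 + 829 + 1102 + 2168 + 661 = 6928 billion.

$6,928 billion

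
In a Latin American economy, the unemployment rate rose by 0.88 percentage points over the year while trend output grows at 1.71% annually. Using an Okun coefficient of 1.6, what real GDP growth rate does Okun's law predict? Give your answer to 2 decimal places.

Growth-rate Okun's law: g_Y = g_Y* - β × Δu.
g_Y = 1.71 - 1.6 × (0.88) = 1.71 - 1.408 = 0.302%, i.e. 0.30% to 2 d.p.

0.30%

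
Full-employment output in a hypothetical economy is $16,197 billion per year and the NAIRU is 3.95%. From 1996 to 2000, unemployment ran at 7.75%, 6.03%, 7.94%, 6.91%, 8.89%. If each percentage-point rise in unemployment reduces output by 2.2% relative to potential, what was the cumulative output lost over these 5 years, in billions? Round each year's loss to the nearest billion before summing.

Year 1996: gap = -2.2 × (7.75 - 3.95) = -8.36%, loss ≈ 16197 × 8.36/100 ≈ 1354.
Year 1997: gap = -2.2 × (6.03 - 3.95) = -4.576%, loss ≈ 16197 × 4.576/100 ≈ 741.
Year 1998: gap = -2.2 × (7.94 - 3.95) = -8.778%, loss ≈ 16197 × 8.778/100 ≈ 1422.
Year 1999: gap = -2.2 × (6.91 - 3.95) = -6.512%, loss ≈ 16197 × 6.512/100 ≈ 1055.
Year 2000: gap = -2.2 × (8.89 - 3.95) = -10.868%, loss ≈ 16197 × 10.868/100 ≈ 1760.
Total lost output = 1354 + 741 + 1422 + 1055 + 1760 = 6332 billion.

$6,332 billion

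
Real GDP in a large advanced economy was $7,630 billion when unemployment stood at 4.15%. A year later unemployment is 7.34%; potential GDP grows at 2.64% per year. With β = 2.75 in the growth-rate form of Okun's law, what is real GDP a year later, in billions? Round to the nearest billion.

$7,162 billion

Δu = 7.34 - 4.15 = 3.19 points.
Okun's law (growth form): g_Y = g_Y* - β × Δu = 2.64 - 2.75 × (3.19) = 2.64 - 8.7725 = -6.1325%.
Real GDP in the next year = 7630 × (1 - 6.1325/100) = 7630 × 0.938675 ≈ 7162 billion.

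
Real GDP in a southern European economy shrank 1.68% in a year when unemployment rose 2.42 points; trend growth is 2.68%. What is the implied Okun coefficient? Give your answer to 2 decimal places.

β ≈ 1.80

Growth form: g_Y = g_Y* - β × Δu, so β = (g_Y* - g_Y)/Δu.
β = (2.68 + 1.68)/2.42 = 4.36/2.42 = 1.80.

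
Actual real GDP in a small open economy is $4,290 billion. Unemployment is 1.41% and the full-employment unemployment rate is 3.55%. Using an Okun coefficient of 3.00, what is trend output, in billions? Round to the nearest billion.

Unemployment gap = 1.41 - 3.55 = -2.14 points, so output gap = -3 × (-2.14) = 6.42%.
Since Y = Y* × (1 + gap/100), Y* = 4290/1.0642 ≈ 4031 billion.

$4,031 billion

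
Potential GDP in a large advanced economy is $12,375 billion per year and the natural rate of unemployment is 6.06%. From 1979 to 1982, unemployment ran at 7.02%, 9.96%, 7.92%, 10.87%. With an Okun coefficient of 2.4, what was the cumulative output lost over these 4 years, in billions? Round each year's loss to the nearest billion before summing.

$3,424 billion

Year 1979: gap = -2.4 × (7.02 - 6.06) = -2.304%, loss ≈ 12375 × 2.304/100 ≈ 285.
Year 1980: gap = -2.4 × (9.96 - 6.06) = -9.36%, loss ≈ 12375 × 9.36/100 ≈ 1158.
Year 1981: gap = -2.4 × (7.92 - 6.06) = -4.464%, loss ≈ 12375 × 4.464/100 ≈ 552.
Year 1982: gap = -2.4 × (10.87 - 6.06) = -11.544%, loss ≈ 12375 × 11.544/100 ≈ 1429.
Total lost output = 285 + 1158 + 552 + 1429 = 3424 billion.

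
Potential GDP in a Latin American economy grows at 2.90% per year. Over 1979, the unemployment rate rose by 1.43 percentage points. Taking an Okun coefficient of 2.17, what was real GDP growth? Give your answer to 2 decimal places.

Growth-rate Okun's law: g_Y = g_Y* - β × Δu.
g_Y = 2.90 - 2.17 × (1.43) = 2.9 - 3.1031 = -0.2031%, i.e. -0.20% to 2 d.p.

-0.20%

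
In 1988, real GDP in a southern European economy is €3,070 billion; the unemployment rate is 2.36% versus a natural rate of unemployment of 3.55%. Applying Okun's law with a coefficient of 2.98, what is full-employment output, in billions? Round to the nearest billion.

Unemployment gap = 2.36 - 3.55 = -1.19 points, so output gap = -2.98 × (-1.19) = 3.5462%.
Since Y = Y* × (1 + gap/100), Y* = 3070/1.035462 ≈ 2965 billion.

€2,965 billion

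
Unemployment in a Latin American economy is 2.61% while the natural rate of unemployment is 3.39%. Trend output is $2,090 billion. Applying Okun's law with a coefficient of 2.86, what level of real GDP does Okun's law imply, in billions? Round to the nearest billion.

$2,137 billion

Unemployment gap = 2.61 - 3.39 = -0.78 points, so the output gap is -2.86 × (-0.78) = 2.2308%.
Actual GDP = 2090 × (1 + 2.2308/100) = 2090 × 1.022308 ≈ 2137 billion.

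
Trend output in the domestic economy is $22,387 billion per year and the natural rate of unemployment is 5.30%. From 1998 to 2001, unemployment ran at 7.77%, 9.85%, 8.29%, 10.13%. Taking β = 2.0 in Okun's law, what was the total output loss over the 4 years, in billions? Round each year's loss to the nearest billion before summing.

Year 1998: gap = -2.0 × (7.77 - 5.3) = -4.94%, loss ≈ 22387 × 4.94/100 ≈ 1106.
Year 1999: gap = -2.0 × (9.85 - 5.3) = -9.1%, loss ≈ 22387 × 9.1/100 ≈ 2037.
Year 2000: gap = -2.0 × (8.29 - 5.3) = -5.98%, loss ≈ 22387 × 5.98/100 ≈ 1339.
Year 2001: gap = -2.0 × (10.13 - 5.3) = -9.66%, loss ≈ 22387 × 9.66/100 ≈ 2163.
Total lost output = 1106 + 2037 + 1339 + 2163 = 6645 billion.

$6,645 billion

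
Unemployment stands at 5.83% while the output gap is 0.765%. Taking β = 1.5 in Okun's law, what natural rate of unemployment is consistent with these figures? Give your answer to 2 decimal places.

From Okun's law, u - u* = -(output gap)/β = -(0.765)/1.5 = -0.51 points.
So u* = 5.83 + 0.51 = 6.34%.

6.34%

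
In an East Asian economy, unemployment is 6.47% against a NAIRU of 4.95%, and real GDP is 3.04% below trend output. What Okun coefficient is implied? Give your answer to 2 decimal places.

β ≈ 2.00

Okun's law: output gap = -β × (u - u*).
-3.04 = -β × (6.47 - 4.95) = -β × 1.52, so β = 3.04/1.52 = 2.00.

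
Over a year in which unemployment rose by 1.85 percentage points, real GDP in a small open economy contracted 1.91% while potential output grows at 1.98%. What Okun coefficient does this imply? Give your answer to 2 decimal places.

β ≈ 2.10

Growth form: g_Y = g_Y* - β × Δu, so β = (g_Y* - g_Y)/Δu.
β = (1.98 + 1.91)/1.85 = 3.89/1.85 = 2.10.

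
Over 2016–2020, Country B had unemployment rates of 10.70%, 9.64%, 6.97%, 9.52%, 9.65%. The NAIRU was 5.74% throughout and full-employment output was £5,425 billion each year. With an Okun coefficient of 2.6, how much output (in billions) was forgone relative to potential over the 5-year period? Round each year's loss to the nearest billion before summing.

£2,508 billion

Year 2016: gap = -2.6 × (10.7 - 5.74) = -12.896%, loss ≈ 5425 × 12.896/100 ≈ 700.
Year 2017: gap = -2.6 × (9.64 - 5.74) = -10.14%, loss ≈ 5425 × 10.14/100 ≈ 550.
Year 2018: gap = -2.6 × (6.97 - 5.74) = -3.198%, loss ≈ 5425 × 3.198/100 ≈ 173.
Year 2019: gap = -2.6 × (9.52 - 5.74) = -9.828%, loss ≈ 5425 × 9.828/100 ≈ 533.
Year 2020: gap = -2.6 × (9.65 - 5.74) = -10.166%, loss ≈ 5425 × 10.166/100 ≈ 552.
Total lost output = 700 + 550 + 173 + 533 + 552 = 2508 billion.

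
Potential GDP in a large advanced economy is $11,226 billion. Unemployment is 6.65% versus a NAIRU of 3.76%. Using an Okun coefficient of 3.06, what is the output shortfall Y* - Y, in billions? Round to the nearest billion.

Output gap = -3.06 × (6.65 - 3.76) = -3.06 × 2.89 = -8.8434%.
Actual GDP ≈ 11226 × 0.911566 ≈ 10233 billion, so the shortfall is 11226 - 10233 = 993 billion.

$993 billion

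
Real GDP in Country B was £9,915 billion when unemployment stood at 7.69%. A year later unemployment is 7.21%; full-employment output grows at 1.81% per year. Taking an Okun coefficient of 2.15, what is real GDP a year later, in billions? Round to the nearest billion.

Δu = 7.21 - 7.69 = -0.48 points.
Okun's law (growth form): g_Y = g_Y* - β × Δu = 1.81 - 2.15 × (-0.48) = 1.81 + 1.032 = 2.842%.
Real GDP in the next year = 9915 × (1 + 2.842/100) = 9915 × 1.02842 ≈ 10197 billion.

£10,197 billion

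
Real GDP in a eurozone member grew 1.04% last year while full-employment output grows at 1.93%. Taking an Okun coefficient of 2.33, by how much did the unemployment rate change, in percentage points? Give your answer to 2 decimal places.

0.38 percentage points

Growth-rate Okun's law: g_Y = g_Y* - β × Δu, so Δu = (g_Y* - g_Y)/β.
Δu = (1.93 - 1.04)/2.33 = 0.89/2.33 = 0.38 percentage points.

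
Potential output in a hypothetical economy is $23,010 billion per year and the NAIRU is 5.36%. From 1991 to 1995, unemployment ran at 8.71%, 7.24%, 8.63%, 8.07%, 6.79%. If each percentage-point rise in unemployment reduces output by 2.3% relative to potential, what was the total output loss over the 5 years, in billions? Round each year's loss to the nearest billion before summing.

$6,690 billion

Year 1991: gap = -2.3 × (8.71 - 5.36) = -7.705%, loss ≈ 23010 × 7.705/100 ≈ 1773.
Year 1992: gap = -2.3 × (7.24 - 5.36) = -4.324%, loss ≈ 23010 × 4.324/100 ≈ 995.
Year 1993: gap = -2.3 × (8.63 - 5.36) = -7.521%, loss ≈ 23010 × 7.521/100 ≈ 1731.
Year 1994: gap = -2.3 × (8.07 - 5.36) = -6.233%, loss ≈ 23010 × 6.233/100 ≈ 1434.
Year 1995: gap = -2.3 × (6.79 - 5.36) = -3.289%, loss ≈ 23010 × 3.289/100 ≈ 757.
Total lost output = 1773 + 995 + 1731 + 1434 + 757 = 6690 billion.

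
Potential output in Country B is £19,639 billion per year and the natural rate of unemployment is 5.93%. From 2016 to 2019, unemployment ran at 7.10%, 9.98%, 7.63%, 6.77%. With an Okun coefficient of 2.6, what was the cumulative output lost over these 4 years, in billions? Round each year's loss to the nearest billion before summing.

£3,962 billion

Year 2016: gap = -2.6 × (7.1 - 5.93) = -3.042%, loss ≈ 19639 × 3.042/100 ≈ 597.
Year 2017: gap = -2.6 × (9.98 - 5.93) = -10.53%, loss ≈ 19639 × 10.53/100 ≈ 2068.
Year 2018: gap = -2.6 × (7.63 - 5.93) = -4.42%, loss ≈ 19639 × 4.42/100 ≈ 868.
Year 2019: gap = -2.6 × (6.77 - 5.93) = -2.184%, loss ≈ 19639 × 2.184/100 ≈ 429.
Total lost output = 597 + 2068 + 868 + 429 = 3962 billion.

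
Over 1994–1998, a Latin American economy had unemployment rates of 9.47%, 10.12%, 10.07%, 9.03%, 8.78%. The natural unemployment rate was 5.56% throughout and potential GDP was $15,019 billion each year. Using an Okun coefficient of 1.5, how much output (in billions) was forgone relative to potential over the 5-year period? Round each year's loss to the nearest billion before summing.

Year 1994: gap = -1.5 × (9.47 - 5.56) = -5.865%, loss ≈ 15019 × 5.865/100 ≈ 881.
Year 1995: gap = -1.5 × (10.12 - 5.56) = -6.84%, loss ≈ 15019 × 6.84/100 ≈ 1027.
Year 1996: gap = -1.5 × (10.07 - 5.56) = -6.765%, loss ≈ 15019 × 6.765/100 ≈ 1016.
Year 1997: gap = -1.5 × (9.03 - 5.56) = -5.205%, loss ≈ 15019 × 5.205/100 ≈ 782.
Year 1998: gap = -1.5 × (8.78 - 5.56) = -4.83%, loss ≈ 15019 × 4.83/100 ≈ 725.
Total lost output = 881 + 1027 + 1016 + 782 + 725 = 4431 billion.

$4,431 billion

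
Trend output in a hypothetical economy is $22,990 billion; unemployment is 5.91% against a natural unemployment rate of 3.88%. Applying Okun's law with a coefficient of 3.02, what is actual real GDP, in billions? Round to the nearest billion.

Unemployment gap = 5.91 - 3.88 = 2.03 points, so the output gap is -3.02 × 2.03 = -6.1306%.
Actual GDP = 22990 × (1 - 6.1306/100) = 22990 × 0.938694 ≈ 21581 billion.

$21,581 billion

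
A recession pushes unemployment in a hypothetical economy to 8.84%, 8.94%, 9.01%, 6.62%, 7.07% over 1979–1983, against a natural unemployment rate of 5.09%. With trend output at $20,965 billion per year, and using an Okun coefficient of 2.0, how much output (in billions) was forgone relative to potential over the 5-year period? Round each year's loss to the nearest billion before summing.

Year 1979: gap = -2.0 × (8.84 - 5.09) = -7.5%, loss ≈ 20965 × 7.5/100 ≈ 1572.
Year 1980: gap = -2.0 × (8.94 - 5.09) = -7.7%, loss ≈ 20965 × 7.7/100 ≈ 1614.
Year 1981: gap = -2.0 × (9.01 - 5.09) = -7.84%, loss ≈ 20965 × 7.84/100 ≈ 1644.
Year 1982: gap = -2.0 × (6.62 - 5.09) = -3.06%, loss ≈ 20965 × 3.06/100 ≈ 642.
Year 1983: gap = -2.0 × (7.07 - 5.09) = -3.96%, loss ≈ 20965 × 3.96/100 ≈ 830.
Total lost output = 1572 + 1614 + 1644 + 642 + 830 = 6302 billion.

$6,302 billion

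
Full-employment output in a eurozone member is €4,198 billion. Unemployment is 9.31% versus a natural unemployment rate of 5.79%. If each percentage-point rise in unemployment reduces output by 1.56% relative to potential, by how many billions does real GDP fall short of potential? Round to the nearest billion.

Output gap = -1.56 × (9.31 - 5.79) = -1.56 × 3.52 = -5.4912%.
Actual GDP ≈ 4198 × 0.945088 ≈ 3967 billion, so the shortfall is 4198 - 3967 = 231 billion.

€231 billion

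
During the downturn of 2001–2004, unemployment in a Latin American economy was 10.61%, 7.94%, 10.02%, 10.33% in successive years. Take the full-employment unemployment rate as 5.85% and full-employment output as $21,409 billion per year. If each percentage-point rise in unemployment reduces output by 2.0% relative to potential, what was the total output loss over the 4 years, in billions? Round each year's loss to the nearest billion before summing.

Year 2001: gap = -2.0 × (10.61 - 5.85) = -9.52%, loss ≈ 21409 × 9.52/100 ≈ 2038.
Year 2002: gap = -2.0 × (7.94 - 5.85) = -4.18%, loss ≈ 21409 × 4.18/100 ≈ 895.
Year 2003: gap = -2.0 × (10.02 - 5.85) = -8.34%, loss ≈ 21409 × 8.34/100 ≈ 1786.
Year 2004: gap = -2.0 × (10.33 - 5.85) = -8.96%, loss ≈ 21409 × 8.96/100 ≈ 1918.
Total lost output = 2038 + 895 + 1786 + 1918 = 6637 billion.

$6,637 billion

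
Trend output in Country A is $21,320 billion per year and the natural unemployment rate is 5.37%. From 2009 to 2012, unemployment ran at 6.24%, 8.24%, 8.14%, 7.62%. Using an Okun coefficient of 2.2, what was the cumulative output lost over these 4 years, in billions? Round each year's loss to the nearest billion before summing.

Year 2009: gap = -2.2 × (6.24 - 5.37) = -1.914%, loss ≈ 21320 × 1.914/100 ≈ 408.
Year 2010: gap = -2.2 × (8.24 - 5.37) = -6.314%, loss ≈ 21320 × 6.314/100 ≈ 1346.
Year 2011: gap = -2.2 × (8.14 - 5.37) = -6.094%, loss ≈ 21320 × 6.094/100 ≈ 1299.
Year 2012: gap = -2.2 × (7.62 - 5.37) = -4.95%, loss ≈ 21320 × 4.95/100 ≈ 1055.
Total lost output = 408 + 1346 + 1299 + 1055 = 4108 billion.

$4,108 billion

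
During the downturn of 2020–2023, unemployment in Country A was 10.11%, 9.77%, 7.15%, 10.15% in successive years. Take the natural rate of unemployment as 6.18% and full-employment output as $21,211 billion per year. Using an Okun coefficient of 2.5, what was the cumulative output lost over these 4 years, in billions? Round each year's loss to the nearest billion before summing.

Year 2020: gap = -2.5 × (10.11 - 6.18) = -9.825%, loss ≈ 21211 × 9.825/100 ≈ 2084.
Year 2021: gap = -2.5 × (9.77 - 6.18) = -8.975%, loss ≈ 21211 × 8.975/100 ≈ 1904.
Year 2022: gap = -2.5 × (7.15 - 6.18) = -2.425%, loss ≈ 21211 × 2.425/100 ≈ 514.
Year 2023: gap = -2.5 × (10.15 - 6.18) = -9.925%, loss ≈ 21211 × 9.925/100 ≈ 2105.
Total lost output = 2084 + 1904 + 514 + 2105 = 6607 billion.

$6,607 billion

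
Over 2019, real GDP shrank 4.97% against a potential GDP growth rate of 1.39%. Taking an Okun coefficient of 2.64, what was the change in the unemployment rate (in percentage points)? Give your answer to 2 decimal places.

2.41 percentage points

Growth-rate Okun's law: g_Y = g_Y* - β × Δu, so Δu = (g_Y* - g_Y)/β.
Δu = (1.39 + 4.97)/2.64 = 6.36/2.64 = 2.41 percentage points.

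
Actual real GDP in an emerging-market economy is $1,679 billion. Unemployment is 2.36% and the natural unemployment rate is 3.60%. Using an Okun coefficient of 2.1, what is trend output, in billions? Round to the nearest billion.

$1,636 billion

Unemployment gap = 2.36 - 3.6 = -1.24 points, so output gap = -2.1 × (-1.24) = 2.604%.
Since Y = Y* × (1 + gap/100), Y* = 1679/1.02604 ≈ 1636 billion.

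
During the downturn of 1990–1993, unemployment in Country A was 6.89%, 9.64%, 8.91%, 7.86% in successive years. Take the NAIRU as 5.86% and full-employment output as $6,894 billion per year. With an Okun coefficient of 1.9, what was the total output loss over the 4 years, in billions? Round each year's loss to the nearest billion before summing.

Year 1990: gap = -1.9 × (6.89 - 5.86) = -1.957%, loss ≈ 6894 × 1.957/100 ≈ 135.
Year 1991: gap = -1.9 × (9.64 - 5.86) = -7.182%, loss ≈ 6894 × 7.182/100 ≈ 495.
Year 1992: gap = -1.9 × (8.91 - 5.86) = -5.795%, loss ≈ 6894 × 5.795/100 ≈ 400.
Year 1993: gap = -1.9 × (7.86 - 5.86) = -3.8%, loss ≈ 6894 × 3.8/100 ≈ 262.
Total lost output = 135 + 495 + 400 + 262 = 1292 billion.

$1,292 billion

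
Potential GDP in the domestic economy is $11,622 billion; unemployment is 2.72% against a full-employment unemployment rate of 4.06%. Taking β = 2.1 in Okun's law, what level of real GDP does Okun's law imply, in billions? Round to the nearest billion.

Unemployment gap = 2.72 - 4.06 = -1.34 points, so the output gap is -2.1 × (-1.34) = 2.814%.
Actual GDP = 11622 × (1 + 2.814/100) = 11622 × 1.02814 ≈ 11949 billion.

$11,949 billion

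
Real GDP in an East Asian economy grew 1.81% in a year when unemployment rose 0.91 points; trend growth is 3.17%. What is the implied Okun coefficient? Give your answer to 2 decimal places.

Growth form: g_Y = g_Y* - β × Δu, so β = (g_Y* - g_Y)/Δu.
β = (3.17 - 1.81)/0.91 = 1.36/0.91 = 1.49.

β ≈ 1.49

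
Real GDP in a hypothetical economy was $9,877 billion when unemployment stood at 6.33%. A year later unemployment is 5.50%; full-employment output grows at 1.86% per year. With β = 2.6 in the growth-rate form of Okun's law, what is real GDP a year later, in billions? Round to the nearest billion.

Δu = 5.5 - 6.33 = -0.83 points.
Okun's law (growth form): g_Y = g_Y* - β × Δu = 1.86 - 2.6 × (-0.83) = 1.86 + 2.158 = 4.018%.
Real GDP in the next year = 9877 × (1 + 4.018/100) = 9877 × 1.04018 ≈ 10274 billion.

$10,274 billion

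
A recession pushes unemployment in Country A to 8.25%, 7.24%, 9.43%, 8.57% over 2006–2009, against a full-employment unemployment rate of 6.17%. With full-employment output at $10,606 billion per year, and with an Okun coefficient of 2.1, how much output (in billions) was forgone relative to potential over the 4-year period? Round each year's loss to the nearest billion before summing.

Year 2006: gap = -2.1 × (8.25 - 6.17) = -4.368%, loss ≈ 10606 × 4.368/100 ≈ 463.
Year 2007: gap = -2.1 × (7.24 - 6.17) = -2.247%, loss ≈ 10606 × 2.247/100 ≈ 238.
Year 2008: gap = -2.1 × (9.43 - 6.17) = -6.846%, loss ≈ 10606 × 6.846/100 ≈ 726.
Year 2009: gap = -2.1 × (8.57 - 6.17) = -5.04%, loss ≈ 10606 × 5.04/100 ≈ 535.
Total lost output = 463 + 238 + 726 + 535 = 1962 billion.

$1,962 billion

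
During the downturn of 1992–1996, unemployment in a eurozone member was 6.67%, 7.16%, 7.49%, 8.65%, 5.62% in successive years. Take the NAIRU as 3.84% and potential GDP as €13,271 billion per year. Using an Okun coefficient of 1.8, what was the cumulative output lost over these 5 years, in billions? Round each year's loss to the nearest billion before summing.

Year 1992: gap = -1.8 × (6.67 - 3.84) = -5.094%, loss ≈ 13271 × 5.094/100 ≈ 676.
Year 1993: gap = -1.8 × (7.16 - 3.84) = -5.976%, loss ≈ 13271 × 5.976/100 ≈ 793.
Year 1994: gap = -1.8 × (7.49 - 3.84) = -6.57%, loss ≈ 13271 × 6.57/100 ≈ 872.
Year 1995: gap = -1.8 × (8.65 - 3.84) = -8.658%, loss ≈ 13271 × 8.658/100 ≈ 1149.
Year 1996: gap = -1.8 × (5.62 - 3.84) = -3.204%, loss ≈ 13271 × 3.204/100 ≈ 425.
Total lost output = 676 + 793 + 872 + 1149 + 425 = 3915 billion.

€3,915 billion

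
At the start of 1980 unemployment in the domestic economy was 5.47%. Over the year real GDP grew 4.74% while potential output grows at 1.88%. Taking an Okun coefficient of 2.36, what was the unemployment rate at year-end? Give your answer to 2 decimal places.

Growth-rate Okun's law: g_Y = g_Y* - β × Δu, so Δu = (g_Y* - g_Y)/β.
Δu = (1.88 - 4.74)/2.36 = -2.86/2.36 = -1.21 percentage points.
Year-end unemployment = 5.47 - 1.21 = 4.26%.

4.26%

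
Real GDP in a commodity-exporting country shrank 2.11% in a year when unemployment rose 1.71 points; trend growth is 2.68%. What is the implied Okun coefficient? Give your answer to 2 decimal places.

Growth form: g_Y = g_Y* - β × Δu, so β = (g_Y* - g_Y)/Δu.
β = (2.68 + 2.11)/1.71 = 4.79/1.71 = 2.80.

β ≈ 2.80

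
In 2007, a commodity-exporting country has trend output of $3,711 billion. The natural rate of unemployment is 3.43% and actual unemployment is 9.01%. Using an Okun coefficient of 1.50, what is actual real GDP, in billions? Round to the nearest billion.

Unemployment gap = 9.01 - 3.43 = 5.58 points, so the output gap is -1.5 × 5.58 = -8.37%.
Actual GDP = 3711 × (1 - 8.37/100) = 3711 × 0.9163 ≈ 3400 billion.

$3,400 billion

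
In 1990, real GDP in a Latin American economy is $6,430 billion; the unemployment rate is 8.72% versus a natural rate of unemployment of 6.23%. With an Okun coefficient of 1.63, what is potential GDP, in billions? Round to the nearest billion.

Unemployment gap = 8.72 - 6.23 = 2.49 points, so output gap = -1.63 × 2.49 = -4.0587%.
Since Y = Y* × (1 + gap/100), Y* = 6430/0.959413 ≈ 6702 billion.

$6,702 billion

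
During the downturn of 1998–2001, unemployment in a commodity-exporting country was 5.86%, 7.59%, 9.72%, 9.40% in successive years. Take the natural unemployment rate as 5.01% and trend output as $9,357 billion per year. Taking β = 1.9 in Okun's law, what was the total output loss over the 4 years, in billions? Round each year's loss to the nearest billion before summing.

Year 1998: gap = -1.9 × (5.86 - 5.01) = -1.615%, loss ≈ 9357 × 1.615/100 ≈ 151.
Year 1999: gap = -1.9 × (7.59 - 5.01) = -4.902%, loss ≈ 9357 × 4.902/100 ≈ 459.
Year 2000: gap = -1.9 × (9.72 - 5.01) = -8.949%, loss ≈ 9357 × 8.949/100 ≈ 837.
Year 2001: gap = -1.9 × (9.4 - 5.01) = -8.341%, loss ≈ 9357 × 8.341/100 ≈ 780.
Total lost output = 151 + 459 + 837 + 780 = 2227 billion.

$2,227 billion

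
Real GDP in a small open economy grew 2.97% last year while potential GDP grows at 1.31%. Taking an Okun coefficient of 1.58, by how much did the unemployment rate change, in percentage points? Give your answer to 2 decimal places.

Growth-rate Okun's law: g_Y = g_Y* - β × Δu, so Δu = (g_Y* - g_Y)/β.
Δu = (1.31 - 2.97)/1.58 = -1.66/1.58 = -1.05 percentage points.

-1.05 percentage points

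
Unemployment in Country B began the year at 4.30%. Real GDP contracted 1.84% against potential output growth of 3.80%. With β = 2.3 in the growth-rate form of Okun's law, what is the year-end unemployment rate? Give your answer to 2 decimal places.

6.75%

Growth-rate Okun's law: g_Y = g_Y* - β × Δu, so Δu = (g_Y* - g_Y)/β.
Δu = (3.8 + 1.84)/2.3 = 5.64/2.3 = 2.45 percentage points.
Year-end unemployment = 4.3 + 2.45 = 6.75%.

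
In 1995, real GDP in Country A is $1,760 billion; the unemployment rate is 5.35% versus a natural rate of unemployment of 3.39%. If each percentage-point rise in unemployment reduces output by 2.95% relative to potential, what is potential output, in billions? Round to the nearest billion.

$1,868 billion

Unemployment gap = 5.35 - 3.39 = 1.96 points, so output gap = -2.95 × 1.96 = -5.782%.
Since Y = Y* × (1 + gap/100), Y* = 1760/0.94218 ≈ 1868 billion.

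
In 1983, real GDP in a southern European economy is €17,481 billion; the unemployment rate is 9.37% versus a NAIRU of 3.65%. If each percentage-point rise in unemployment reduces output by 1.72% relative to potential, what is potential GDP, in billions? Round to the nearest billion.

Unemployment gap = 9.37 - 3.65 = 5.72 points, so output gap = -1.72 × 5.72 = -9.8384%.
Since Y = Y* × (1 + gap/100), Y* = 17481/0.901616 ≈ 19389 billion.

€19,389 billion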